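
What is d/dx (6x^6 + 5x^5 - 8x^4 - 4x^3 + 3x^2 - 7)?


Apply the power rule term by term:
  d/dx(6x^6) = 36x^5
  d/dx(5x^5) = 25x^4
  d/dx(-8x^4) = -32x^3
  d/dx(-4x^3) = -12x^2
  d/dx(3x^2) = 6x
  d/dx(-7) = 0
p'(x) = 36x^5 + 25x^4 - 32x^3 - 12x^2 + 6x


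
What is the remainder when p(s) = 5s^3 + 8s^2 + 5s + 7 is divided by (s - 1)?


By the Remainder Theorem, the remainder equals p(1):
  5*(1)^3 = 5
  8*(1)^2 = 8
  5*(1)^1 = 5
  constant: 7
Sum: 5 + 8 + 5 + 7 = 25


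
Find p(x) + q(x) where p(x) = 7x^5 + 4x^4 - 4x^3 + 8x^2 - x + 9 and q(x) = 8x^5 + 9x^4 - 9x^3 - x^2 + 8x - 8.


Align terms by degree and add:
  7x^5 + 4x^4 - 4x^3 + 8x^2 - x + 9
+ 8x^5 + 9x^4 - 9x^3 - x^2 + 8x - 8
= 15x^5 + 13x^4 - 13x^3 + 7x^2 + 7x + 1


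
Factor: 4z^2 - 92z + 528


Roots satisfy r1 + r2 = -b/a = 23 and r1*r2 = c/a = 132.
So r1 = 11, r2 = 12.
4z^2 - 92z + 528 = 4(z - r1)(z - r2) = 4(z - 11)(z - 12)


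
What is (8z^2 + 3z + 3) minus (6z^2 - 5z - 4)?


Distribute the minus sign:
  (8z^2 + 3z + 3)
- (6z^2 - 5z - 4)
Negate second polynomial: -6z^2 + 5z + 4
Add: 2z^2 + 8z + 7


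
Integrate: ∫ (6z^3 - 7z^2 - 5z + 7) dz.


Reverse power rule on each term:
  ∫ 6z^3 dz = (3/2)z^4
  ∫ -7z^2 dz = -(7/3)z^3
  ∫ -5z dz = -(5/2)z^2
  ∫ 7 dz = 7z
F(z) = (3/2)z^4 - (7/3)z^3 - (5/2)z^2 + 7z + C


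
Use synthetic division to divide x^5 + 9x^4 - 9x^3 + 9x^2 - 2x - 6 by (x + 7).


Synthetic division with c = -7. Coefficients: 1, 9, -9, 9, -2, -6
Bring down 1.
  1 * -7 = -7; -7 + 9 = 2
  2 * -7 = -14; -14 - 9 = -23
  -23 * -7 = 161; 161 + 9 = 170
  170 * -7 = -1190; -1190 - 2 = -1192
  -1192 * -7 = 8344; 8344 - 6 = 8338
Quotient: x^4 + 2x^3 - 23x^2 + 170x - 1192, Remainder: 8338


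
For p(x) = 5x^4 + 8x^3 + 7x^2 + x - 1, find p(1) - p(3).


p(1) = 20
p(3) = 686
p(1) - p(3) = 20 - 686 = -666


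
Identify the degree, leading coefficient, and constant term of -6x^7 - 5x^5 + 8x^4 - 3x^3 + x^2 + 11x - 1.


Highest power of x is 7, with coefficient -6. Constant term is -1.
Degree = 7, leading coefficient = -6, constant term = -1


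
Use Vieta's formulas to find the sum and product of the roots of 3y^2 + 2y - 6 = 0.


For ay^2+by+c=0: sum = -b/a, product = c/a.
a=3, b=2, c=-6
Sum = -(2)/3 = -2/3
Product = (-6)/3 = -2


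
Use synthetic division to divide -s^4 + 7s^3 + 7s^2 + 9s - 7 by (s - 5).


Synthetic division with c = 5. Coefficients: -1, 7, 7, 9, -7
Bring down -1.
  -1 * 5 = -5; -5 + 7 = 2
  2 * 5 = 10; 10 + 7 = 17
  17 * 5 = 85; 85 + 9 = 94
  94 * 5 = 470; 470 - 7 = 463
Quotient: -s^3 + 2s^2 + 17s + 94, Remainder: 463


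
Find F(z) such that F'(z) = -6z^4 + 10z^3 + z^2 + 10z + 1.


Reverse power rule on each term:
  ∫ -6z^4 dz = -(6/5)z^5
  ∫ 10z^3 dz = (5/2)z^4
  ∫ z^2 dz = (1/3)z^3
  ∫ 10z dz = 5z^2
  ∫ 1 dz = z
F(z) = -(6/5)z^5 + (5/2)z^4 + (1/3)z^3 + 5z^2 + z + C


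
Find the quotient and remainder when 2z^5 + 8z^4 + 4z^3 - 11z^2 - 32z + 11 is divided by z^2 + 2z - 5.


(2z^5 + 8z^4 + 4z^3 - 11z^2 - 32z + 11) / (z^2 + 2z - 5)
Step 1: 2z^3 * (z^2 + 2z - 5) = 2z^5 + 4z^4 - 10z^3; subtract.
Step 2: 4z^2 * (z^2 + 2z - 5) = 4z^4 + 8z^3 - 20z^2; subtract.
Step 3: 6z * (z^2 + 2z - 5) = 6z^3 + 12z^2 - 30z; subtract.
Step 4: -3 * (z^2 + 2z - 5) = -3z^2 - 6z + 15; subtract.
Quotient: 2z^3 + 4z^2 + 6z - 3, Remainder: 4z - 4


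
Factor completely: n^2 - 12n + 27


Roots satisfy r1 + r2 = -b/a = 12 and r1*r2 = c/a = 27.
So r1 = 9, r2 = 3.
n^2 - 12n + 27 = (n - r1)(n - r2) = (n - 9)(n - 3)


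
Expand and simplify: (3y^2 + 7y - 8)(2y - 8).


Distribute each term of the first polynomial:
  (3y^2)(2y - 8) = 6y^3 - 24y^2
  (7y)(2y - 8) = 14y^2 - 56y
  (-8)(2y - 8) = -16y + 64
Sum: 6y^3 - 10y^2 - 72y + 64


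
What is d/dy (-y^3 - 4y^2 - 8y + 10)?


Apply the power rule term by term:
  d/dy(-y^3) = -3y^2
  d/dy(-4y^2) = -8y
  d/dy(-8y) = -8
  d/dy(10) = 0
p'(y) = -3y^2 - 8y - 8


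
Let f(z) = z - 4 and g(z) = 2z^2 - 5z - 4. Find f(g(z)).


Substitute g(z) into f:
f(g(z)) = 1*(2z^2 - 5z - 4) + (-4)
Expand and combine: 2z^2 - 5z - 8


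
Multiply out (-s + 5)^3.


Expand (-s + 5)^3 by repeated multiplication:
  (-s + 5)^2 = s^2 - 10s + 25
= -s^3 + 15s^2 - 75s + 125


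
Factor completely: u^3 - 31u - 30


Try integer roots (divisors of -30). u=-1: p(-1)=0.
Divide out (u + 1): quotient is u^2 - u - 30.
Factor the quadratic: (u + 5)(u - 6)
Result: (u + 1)(u + 5)(u - 6)


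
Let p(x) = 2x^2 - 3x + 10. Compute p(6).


Using direct substitution:
  2 * (6)^2 = 72
  -3 * (6)^1 = -18
  constant: 10
Sum = 72 - 18 + 10 = 64


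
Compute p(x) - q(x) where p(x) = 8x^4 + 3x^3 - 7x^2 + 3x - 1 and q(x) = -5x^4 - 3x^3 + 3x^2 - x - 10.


Distribute the minus sign:
  (8x^4 + 3x^3 - 7x^2 + 3x - 1)
- (-5x^4 - 3x^3 + 3x^2 - x - 10)
Negate second polynomial: 5x^4 + 3x^3 - 3x^2 + x + 10
Add: 13x^4 + 6x^3 - 10x^2 + 4x + 9


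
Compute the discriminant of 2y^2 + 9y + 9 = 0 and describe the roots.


D = b^2 - 4ac = (9)^2 - 4(2)(9) = 81 - 72 = 9
Since D > 0: two distinct rational roots


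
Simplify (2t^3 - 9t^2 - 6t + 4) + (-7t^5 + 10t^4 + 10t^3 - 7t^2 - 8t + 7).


Align terms by degree and add:
  2t^3 - 9t^2 - 6t + 4
  -7t^5 + 10t^4 + 10t^3 - 7t^2 - 8t + 7
= -7t^5 + 10t^4 + 12t^3 - 16t^2 - 14t + 11


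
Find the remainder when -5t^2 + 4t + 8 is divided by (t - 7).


By the Remainder Theorem, the remainder equals p(7):
  -5*(7)^2 = -245
  4*(7)^1 = 28
  constant: 8
Sum: -245 + 28 + 8 = -209


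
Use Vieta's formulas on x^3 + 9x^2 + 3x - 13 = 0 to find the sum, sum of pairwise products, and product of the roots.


Monic cubic x^3+bx^2+cx+d=0: sum=-b, pairwise sum=c, product=-d.
b=9, c=3, d=-13
r1+r2+r3 = -9
r1r2+r1r3+r2r3 = 3
r1r2r3 = 13


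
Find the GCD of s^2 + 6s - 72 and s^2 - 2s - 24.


Factor each:
  s^2 + 6s - 72 = (s - 6)(s + 12)
  s^2 - 2s - 24 = (s - 6)(s + 4)
Common monic factor: s - 6


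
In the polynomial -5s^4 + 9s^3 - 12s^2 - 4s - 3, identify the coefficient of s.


Read off the coefficient of s: -4


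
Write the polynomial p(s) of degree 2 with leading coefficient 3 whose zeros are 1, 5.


p(s) = 3(s - 1)(s - 5)
Expand: 3s^2 - 18s + 15


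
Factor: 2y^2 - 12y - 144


Roots satisfy r1 + r2 = -b/a = 6 and r1*r2 = c/a = -72.
So r1 = -6, r2 = 12.
2y^2 - 12y - 144 = 2(y - r1)(y - r2) = 2(y + 6)(y - 12)


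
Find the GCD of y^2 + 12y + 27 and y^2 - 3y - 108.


Factor each:
  y^2 + 12y + 27 = (y + 9)(y + 3)
  y^2 - 3y - 108 = (y + 9)(y - 12)
Common monic factor: y + 9


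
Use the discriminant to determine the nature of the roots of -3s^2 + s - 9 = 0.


D = b^2 - 4ac = (1)^2 - 4(-3)(-9) = 1 - 108 = -107
Since D < 0: two complex conjugate roots (no real roots)


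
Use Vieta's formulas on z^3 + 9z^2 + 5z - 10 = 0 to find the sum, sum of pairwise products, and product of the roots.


Monic cubic z^3+bz^2+cz+d=0: sum=-b, pairwise sum=c, product=-d.
b=9, c=5, d=-10
r1+r2+r3 = -9
r1r2+r1r3+r2r3 = 5
r1r2r3 = 10


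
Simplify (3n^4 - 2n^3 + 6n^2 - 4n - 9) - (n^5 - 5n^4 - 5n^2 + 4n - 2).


Distribute the minus sign:
  (3n^4 - 2n^3 + 6n^2 - 4n - 9)
- (n^5 - 5n^4 - 5n^2 + 4n - 2)
Negate second polynomial: -n^5 + 5n^4 + 5n^2 - 4n + 2
Add: -n^5 + 8n^4 - 2n^3 + 11n^2 - 8n - 7


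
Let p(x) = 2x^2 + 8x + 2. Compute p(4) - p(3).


p(4) = 66
p(3) = 44
p(4) - p(3) = 66 - 44 = 22


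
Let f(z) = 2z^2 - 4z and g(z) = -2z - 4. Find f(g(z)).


Substitute g(z) into f:
f(g(z)) = 2*(-2z - 4)^2 + (-4)*(-2z - 4)
(-2z - 4)^2 = 4z^2 + 16z + 16
Expand and combine: 8z^2 + 40z + 48


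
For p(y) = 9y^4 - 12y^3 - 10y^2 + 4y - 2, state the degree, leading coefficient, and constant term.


Highest power of y is 4, with coefficient 9. Constant term is -2.
Degree = 4, leading coefficient = 9, constant term = -2


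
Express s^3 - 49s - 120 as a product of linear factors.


Try integer roots (divisors of -120). s=-3: p(-3)=0.
Divide out (s + 3): quotient is s^2 - 3s - 40.
Factor the quadratic: (s + 5)(s - 8)
Result: (s + 3)(s + 5)(s - 8)


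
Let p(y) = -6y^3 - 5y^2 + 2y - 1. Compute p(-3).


Using direct substitution:
  -6 * (-3)^3 = 162
  -5 * (-3)^2 = -45
  2 * (-3)^1 = -6
  constant: -1
Sum = 162 - 45 - 6 - 1 = 110


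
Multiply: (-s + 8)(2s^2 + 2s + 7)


Distribute each term of the first polynomial:
  (-s)(2s^2 + 2s + 7) = -2s^3 - 2s^2 - 7s
  (8)(2s^2 + 2s + 7) = 16s^2 + 16s + 56
Sum: -2s^3 + 14s^2 + 9s + 56


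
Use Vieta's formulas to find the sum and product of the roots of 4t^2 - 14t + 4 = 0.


For at^2+bt+c=0: sum = -b/a, product = c/a.
a=4, b=-14, c=4
Sum = -(-14)/4 = 7/2
Product = (4)/4 = 1


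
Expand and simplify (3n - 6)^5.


Expand (3n - 6)^5 by repeated multiplication:
  (3n - 6)^2 = 9n^2 - 36n + 36
  (3n - 6)^3 = 27n^3 - 162n^2 + 324n - 216
  (3n - 6)^4 = 81n^4 - 648n^3 + 1944n^2 - 2592n + 1296
= 243n^5 - 2430n^4 + 9720n^3 - 19440n^2 + 19440n - 7776


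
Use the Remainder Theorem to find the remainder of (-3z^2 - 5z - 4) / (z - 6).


By the Remainder Theorem, the remainder equals p(6):
  -3*(6)^2 = -108
  -5*(6)^1 = -30
  constant: -4
Sum: -108 - 30 - 4 = -142


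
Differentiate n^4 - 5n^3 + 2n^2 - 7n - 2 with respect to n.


Apply the power rule term by term:
  d/dn(n^4) = 4n^3
  d/dn(-5n^3) = -15n^2
  d/dn(2n^2) = 4n
  d/dn(-7n) = -7
  d/dn(-2) = 0
p'(n) = 4n^3 - 15n^2 + 4n - 7


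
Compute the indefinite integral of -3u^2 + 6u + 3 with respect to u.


Reverse power rule on each term:
  ∫ -3u^2 du = -u^3
  ∫ 6u du = 3u^2
  ∫ 3 du = 3u
F(u) = -u^3 + 3u^2 + 3u + C


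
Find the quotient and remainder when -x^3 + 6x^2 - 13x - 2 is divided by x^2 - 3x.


(-x^3 + 6x^2 - 13x - 2) / (x^2 - 3x)
Step 1: -x * (x^2 - 3x) = -x^3 + 3x^2; subtract.
Step 2: 3 * (x^2 - 3x) = 3x^2 - 9x; subtract.
Quotient: -x + 3, Remainder: -4x - 2


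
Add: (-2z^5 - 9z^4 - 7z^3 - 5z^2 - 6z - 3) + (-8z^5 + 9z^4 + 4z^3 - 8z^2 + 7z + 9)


Align terms by degree and add:
  -2z^5 - 9z^4 - 7z^3 - 5z^2 - 6z - 3
  -8z^5 + 9z^4 + 4z^3 - 8z^2 + 7z + 9
= -10z^5 - 3z^3 - 13z^2 + z + 6


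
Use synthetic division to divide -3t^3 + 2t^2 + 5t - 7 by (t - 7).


Synthetic division with c = 7. Coefficients: -3, 2, 5, -7
Bring down -3.
  -3 * 7 = -21; -21 + 2 = -19
  -19 * 7 = -133; -133 + 5 = -128
  -128 * 7 = -896; -896 - 7 = -903
Quotient: -3t^2 - 19t - 128, Remainder: -903


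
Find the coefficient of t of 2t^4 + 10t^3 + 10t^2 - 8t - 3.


Read off the coefficient of t: -8


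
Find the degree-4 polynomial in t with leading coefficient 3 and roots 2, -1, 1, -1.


p(t) = 3(t - 2)(t + 1)(t - 1)(t + 1)
Expand: 3t^4 - 3t^3 - 9t^2 + 3t + 6


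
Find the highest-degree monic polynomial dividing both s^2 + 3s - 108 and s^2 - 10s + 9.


Factor each:
  s^2 + 3s - 108 = (s - 9)(s + 12)
  s^2 - 10s + 9 = (s - 9)(s - 1)
Common monic factor: s - 9


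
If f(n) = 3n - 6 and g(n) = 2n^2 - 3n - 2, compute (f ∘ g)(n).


Substitute g(n) into f:
f(g(n)) = 3*(2n^2 - 3n - 2) + (-6)
Expand and combine: 6n^2 - 9n - 12


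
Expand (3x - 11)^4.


Expand (3x - 11)^4 by repeated multiplication:
  (3x - 11)^2 = 9x^2 - 66x + 121
  (3x - 11)^3 = 27x^3 - 297x^2 + 1089x - 1331
= 81x^4 - 1188x^3 + 6534x^2 - 15972x + 14641


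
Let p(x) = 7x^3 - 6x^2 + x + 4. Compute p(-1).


Using direct substitution:
  7 * (-1)^3 = -7
  -6 * (-1)^2 = -6
  1 * (-1)^1 = -1
  constant: 4
Sum = -7 - 6 - 1 + 4 = -10


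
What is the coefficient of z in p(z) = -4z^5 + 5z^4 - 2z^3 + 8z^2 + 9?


Read off the coefficient of z: 0


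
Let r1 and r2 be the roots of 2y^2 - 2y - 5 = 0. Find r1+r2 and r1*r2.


For ay^2+by+c=0: sum = -b/a, product = c/a.
a=2, b=-2, c=-5
Sum = -(-2)/2 = 1
Product = (-5)/2 = -5/2


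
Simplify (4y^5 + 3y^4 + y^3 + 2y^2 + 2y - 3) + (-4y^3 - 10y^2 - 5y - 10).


Align terms by degree and add:
  4y^5 + 3y^4 + y^3 + 2y^2 + 2y - 3
  -4y^3 - 10y^2 - 5y - 10
= 4y^5 + 3y^4 - 3y^3 - 8y^2 - 3y - 13


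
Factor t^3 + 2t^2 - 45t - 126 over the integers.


Try integer roots (divisors of -126). t=-3: p(-3)=0.
Divide out (t + 3): quotient is t^2 - t - 42.
Factor the quadratic: (t - 7)(t + 6)
Result: (t + 3)(t - 7)(t + 6)


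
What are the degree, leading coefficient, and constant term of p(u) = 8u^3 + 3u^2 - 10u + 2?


Highest power of u is 3, with coefficient 8. Constant term is 2.
Degree = 3, leading coefficient = 8, constant term = 2


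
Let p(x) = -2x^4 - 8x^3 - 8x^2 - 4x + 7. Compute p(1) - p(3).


p(1) = -15
p(3) = -455
p(1) - p(3) = -15 + 455 = 440


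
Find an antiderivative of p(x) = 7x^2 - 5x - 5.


Reverse power rule on each term:
  ∫ 7x^2 dx = (7/3)x^3
  ∫ -5x dx = -(5/2)x^2
  ∫ -5 dx = -5x
F(x) = (7/3)x^3 - (5/2)x^2 - 5x + C


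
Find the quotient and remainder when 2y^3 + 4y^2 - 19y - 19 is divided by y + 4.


(2y^3 + 4y^2 - 19y - 19) / (y + 4)
Step 1: 2y^2 * (y + 4) = 2y^3 + 8y^2; subtract.
Step 2: -4y * (y + 4) = -4y^2 - 16y; subtract.
Step 3: -3 * (y + 4) = -3y - 12; subtract.
Quotient: 2y^2 - 4y - 3, Remainder: -7


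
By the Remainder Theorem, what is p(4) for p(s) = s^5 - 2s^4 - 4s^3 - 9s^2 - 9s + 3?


By the Remainder Theorem, the remainder equals p(4):
  1*(4)^5 = 1024
  -2*(4)^4 = -512
  -4*(4)^3 = -256
  -9*(4)^2 = -144
  -9*(4)^1 = -36
  constant: 3
Sum: 1024 - 512 - 256 - 144 - 36 + 3 = 79


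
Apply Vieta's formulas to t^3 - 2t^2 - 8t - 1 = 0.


Monic cubic t^3+bt^2+ct+d=0: sum=-b, pairwise sum=c, product=-d.
b=-2, c=-8, d=-1
r1+r2+r3 = 2
r1r2+r1r3+r2r3 = -8
r1r2r3 = 1


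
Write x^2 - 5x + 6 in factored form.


Roots satisfy r1 + r2 = -b/a = 5 and r1*r2 = c/a = 6.
So r1 = 2, r2 = 3.
x^2 - 5x + 6 = (x - r1)(x - r2) = (x - 2)(x - 3)


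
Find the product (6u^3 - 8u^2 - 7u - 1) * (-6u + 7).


Distribute each term of the first polynomial:
  (6u^3)(-6u + 7) = -36u^4 + 42u^3
  (-8u^2)(-6u + 7) = 48u^3 - 56u^2
  (-7u)(-6u + 7) = 42u^2 - 49u
  (-1)(-6u + 7) = 6u - 7
Sum: -36u^4 + 90u^3 - 14u^2 - 43u - 7


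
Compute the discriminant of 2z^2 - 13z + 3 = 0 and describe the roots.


D = b^2 - 4ac = (-13)^2 - 4(2)(3) = 169 - 24 = 145
Since D > 0: two distinct irrational roots


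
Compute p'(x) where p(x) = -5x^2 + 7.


Apply the power rule term by term:
  d/dx(-5x^2) = -10x
  d/dx(7) = 0
p'(x) = -10x


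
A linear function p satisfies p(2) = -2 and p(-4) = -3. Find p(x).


p(x) = mx + b. Using p(2)=-2, p(-4)=-3:
m = (-2 + 3)/(2 + 4) = 1/6 = 1/6
b = -2 - m*(2) = -2 - 1/3 = -7/3
p(x) = (1/6)x - (7/3)


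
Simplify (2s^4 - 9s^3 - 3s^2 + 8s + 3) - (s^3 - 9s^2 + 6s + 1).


Distribute the minus sign:
  (2s^4 - 9s^3 - 3s^2 + 8s + 3)
- (s^3 - 9s^2 + 6s + 1)
Negate second polynomial: -s^3 + 9s^2 - 6s - 1
Add: 2s^4 - 10s^3 + 6s^2 + 2s + 2


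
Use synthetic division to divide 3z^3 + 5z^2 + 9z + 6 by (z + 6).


Synthetic division with c = -6. Coefficients: 3, 5, 9, 6
Bring down 3.
  3 * -6 = -18; -18 + 5 = -13
  -13 * -6 = 78; 78 + 9 = 87
  87 * -6 = -522; -522 + 6 = -516
Quotient: 3z^2 - 13z + 87, Remainder: -516


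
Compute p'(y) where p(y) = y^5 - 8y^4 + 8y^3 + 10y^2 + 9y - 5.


Apply the power rule term by term:
  d/dy(y^5) = 5y^4
  d/dy(-8y^4) = -32y^3
  d/dy(8y^3) = 24y^2
  d/dy(10y^2) = 20y
  d/dy(9y) = 9
  d/dy(-5) = 0
p'(y) = 5y^4 - 32y^3 + 24y^2 + 20y + 9


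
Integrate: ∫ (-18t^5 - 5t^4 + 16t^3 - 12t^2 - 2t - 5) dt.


Reverse power rule on each term:
  ∫ -18t^5 dt = -3t^6
  ∫ -5t^4 dt = -t^5
  ∫ 16t^3 dt = 4t^4
  ∫ -12t^2 dt = -4t^3
  ∫ -2t dt = -t^2
  ∫ -5 dt = -5t
F(t) = -3t^6 - t^5 + 4t^4 - 4t^3 - t^2 - 5t + C


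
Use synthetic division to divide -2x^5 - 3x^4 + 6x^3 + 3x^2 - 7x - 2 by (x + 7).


Synthetic division with c = -7. Coefficients: -2, -3, 6, 3, -7, -2
Bring down -2.
  -2 * -7 = 14; 14 - 3 = 11
  11 * -7 = -77; -77 + 6 = -71
  -71 * -7 = 497; 497 + 3 = 500
  500 * -7 = -3500; -3500 - 7 = -3507
  -3507 * -7 = 24549; 24549 - 2 = 24547
Quotient: -2x^4 + 11x^3 - 71x^2 + 500x - 3507, Remainder: 24547


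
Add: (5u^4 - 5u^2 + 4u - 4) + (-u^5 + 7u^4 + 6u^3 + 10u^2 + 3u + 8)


Align terms by degree and add:
  5u^4 - 5u^2 + 4u - 4
  -u^5 + 7u^4 + 6u^3 + 10u^2 + 3u + 8
= -u^5 + 12u^4 + 6u^3 + 5u^2 + 7u + 4


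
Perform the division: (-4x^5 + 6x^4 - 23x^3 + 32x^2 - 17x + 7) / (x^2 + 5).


(-4x^5 + 6x^4 - 23x^3 + 32x^2 - 17x + 7) / (x^2 + 5)
Step 1: -4x^3 * (x^2 + 5) = -4x^5 - 20x^3; subtract.
Step 2: 6x^2 * (x^2 + 5) = 6x^4 + 30x^2; subtract.
Step 3: -3x * (x^2 + 5) = -3x^3 - 15x; subtract.
Step 4: 2 * (x^2 + 5) = 2x^2 + 10; subtract.
Quotient: -4x^3 + 6x^2 - 3x + 2, Remainder: -2x - 3


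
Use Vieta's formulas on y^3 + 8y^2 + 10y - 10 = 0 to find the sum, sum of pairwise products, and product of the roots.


Monic cubic y^3+by^2+cy+d=0: sum=-b, pairwise sum=c, product=-d.
b=8, c=10, d=-10
r1+r2+r3 = -8
r1r2+r1r3+r2r3 = 10
r1r2r3 = 10


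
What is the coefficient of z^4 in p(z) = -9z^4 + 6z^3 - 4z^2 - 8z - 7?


Read off the coefficient of z^4: -9


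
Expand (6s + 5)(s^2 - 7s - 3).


Distribute each term of the first polynomial:
  (6s)(s^2 - 7s - 3) = 6s^3 - 42s^2 - 18s
  (5)(s^2 - 7s - 3) = 5s^2 - 35s - 15
Sum: 6s^3 - 37s^2 - 53s - 15


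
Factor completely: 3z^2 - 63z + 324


Roots satisfy r1 + r2 = -b/a = 21 and r1*r2 = c/a = 108.
So r1 = 9, r2 = 12.
3z^2 - 63z + 324 = 3(z - r1)(z - r2) = 3(z - 9)(z - 12)


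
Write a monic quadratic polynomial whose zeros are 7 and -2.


p(y) = (y - 7)(y + 2)
Expand: y^2 - 5y - 14


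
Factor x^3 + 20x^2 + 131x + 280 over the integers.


Try integer roots (divisors of 280). x=-7: p(-7)=0.
Divide out (x + 7): quotient is x^2 + 13x + 40.
Factor the quadratic: (x + 8)(x + 5)
Result: (x + 7)(x + 8)(x + 5)


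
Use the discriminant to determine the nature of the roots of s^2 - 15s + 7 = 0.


D = b^2 - 4ac = (-15)^2 - 4(1)(7) = 225 - 28 = 197
Since D > 0: two distinct irrational roots


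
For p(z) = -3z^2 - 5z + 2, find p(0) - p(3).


p(0) = 2
p(3) = -40
p(0) - p(3) = 2 + 40 = 42


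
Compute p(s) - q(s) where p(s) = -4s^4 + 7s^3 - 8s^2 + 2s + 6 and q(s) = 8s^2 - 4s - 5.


Distribute the minus sign:
  (-4s^4 + 7s^3 - 8s^2 + 2s + 6)
- (8s^2 - 4s - 5)
Negate second polynomial: -8s^2 + 4s + 5
Add: -4s^4 + 7s^3 - 16s^2 + 6s + 11


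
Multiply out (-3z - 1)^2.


Expand (-3z - 1)^2 by repeated multiplication:
= 9z^2 + 6z + 1


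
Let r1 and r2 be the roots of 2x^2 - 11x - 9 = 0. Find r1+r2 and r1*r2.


For ax^2+bx+c=0: sum = -b/a, product = c/a.
a=2, b=-11, c=-9
Sum = -(-11)/2 = 11/2
Product = (-9)/2 = -9/2


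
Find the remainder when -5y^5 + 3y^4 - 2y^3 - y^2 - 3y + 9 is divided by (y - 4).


By the Remainder Theorem, the remainder equals p(4):
  -5*(4)^5 = -5120
  3*(4)^4 = 768
  -2*(4)^3 = -128
  -1*(4)^2 = -16
  -3*(4)^1 = -12
  constant: 9
Sum: -5120 + 768 - 128 - 16 - 12 + 9 = -4499


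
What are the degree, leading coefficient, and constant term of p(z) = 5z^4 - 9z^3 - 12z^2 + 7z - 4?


Highest power of z is 4, with coefficient 5. Constant term is -4.
Degree = 4, leading coefficient = 5, constant term = -4


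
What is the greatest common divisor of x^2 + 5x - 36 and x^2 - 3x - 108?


Factor each:
  x^2 + 5x - 36 = (x + 9)(x - 4)
  x^2 - 3x - 108 = (x + 9)(x - 12)
Common monic factor: x + 9


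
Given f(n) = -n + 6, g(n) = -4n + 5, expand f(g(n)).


Substitute g(n) into f:
f(g(n)) = -1*(-4n + 5) + 6
Expand and combine: 4n + 1


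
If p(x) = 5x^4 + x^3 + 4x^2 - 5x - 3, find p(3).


Using direct substitution:
  5 * (3)^4 = 405
  1 * (3)^3 = 27
  4 * (3)^2 = 36
  -5 * (3)^1 = -15
  constant: -3
Sum = 405 + 27 + 36 - 15 - 3 = 450


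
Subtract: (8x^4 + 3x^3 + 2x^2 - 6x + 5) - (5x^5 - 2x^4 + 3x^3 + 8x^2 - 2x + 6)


Distribute the minus sign:
  (8x^4 + 3x^3 + 2x^2 - 6x + 5)
- (5x^5 - 2x^4 + 3x^3 + 8x^2 - 2x + 6)
Negate second polynomial: -5x^5 + 2x^4 - 3x^3 - 8x^2 + 2x - 6
Add: -5x^5 + 10x^4 - 6x^2 - 4x - 1


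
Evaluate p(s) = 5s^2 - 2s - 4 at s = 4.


Using direct substitution:
  5 * (4)^2 = 80
  -2 * (4)^1 = -8
  constant: -4
Sum = 80 - 8 - 4 = 68


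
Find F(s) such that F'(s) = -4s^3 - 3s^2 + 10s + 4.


Reverse power rule on each term:
  ∫ -4s^3 ds = -s^4
  ∫ -3s^2 ds = -s^3
  ∫ 10s ds = 5s^2
  ∫ 4 ds = 4s
F(s) = -s^4 - s^3 + 5s^2 + 4s + C


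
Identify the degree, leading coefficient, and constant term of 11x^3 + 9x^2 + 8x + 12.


Highest power of x is 3, with coefficient 11. Constant term is 12.
Degree = 3, leading coefficient = 11, constant term = 12


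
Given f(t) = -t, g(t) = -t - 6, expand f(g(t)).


Substitute g(t) into f:
f(g(t)) = -1*(-t - 6)
Expand and combine: t + 6


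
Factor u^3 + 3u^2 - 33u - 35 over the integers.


Try integer roots (divisors of -35). u=5: p(5)=0.
Divide out (u - 5): quotient is u^2 + 8u + 7.
Factor the quadratic: (u + 7)(u + 1)
Result: (u - 5)(u + 7)(u + 1)


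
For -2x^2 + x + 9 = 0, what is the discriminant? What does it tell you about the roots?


D = b^2 - 4ac = (1)^2 - 4(-2)(9) = 1 + 72 = 73
Since D > 0: two distinct irrational roots


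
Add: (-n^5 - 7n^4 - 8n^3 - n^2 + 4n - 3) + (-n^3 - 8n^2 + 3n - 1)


Align terms by degree and add:
  -n^5 - 7n^4 - 8n^3 - n^2 + 4n - 3
  -n^3 - 8n^2 + 3n - 1
= -n^5 - 7n^4 - 9n^3 - 9n^2 + 7n - 4


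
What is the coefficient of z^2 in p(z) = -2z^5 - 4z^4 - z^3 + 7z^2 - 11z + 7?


Read off the coefficient of z^2: 7


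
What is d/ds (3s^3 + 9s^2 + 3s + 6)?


Apply the power rule term by term:
  d/ds(3s^3) = 9s^2
  d/ds(9s^2) = 18s
  d/ds(3s) = 3
  d/ds(6) = 0
p'(s) = 9s^2 + 18s + 3


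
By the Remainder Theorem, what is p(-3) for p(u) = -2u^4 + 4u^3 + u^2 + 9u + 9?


By the Remainder Theorem, the remainder equals p(-3):
  -2*(-3)^4 = -162
  4*(-3)^3 = -108
  1*(-3)^2 = 9
  9*(-3)^1 = -27
  constant: 9
Sum: -162 - 108 + 9 - 27 + 9 = -279


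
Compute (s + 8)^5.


Expand (s + 8)^5 by repeated multiplication:
  (s + 8)^2 = s^2 + 16s + 64
  (s + 8)^3 = s^3 + 24s^2 + 192s + 512
  (s + 8)^4 = s^4 + 32s^3 + 384s^2 + 2048s + 4096
= s^5 + 40s^4 + 640s^3 + 5120s^2 + 20480s + 32768


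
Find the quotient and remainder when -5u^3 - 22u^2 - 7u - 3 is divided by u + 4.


(-5u^3 - 22u^2 - 7u - 3) / (u + 4)
Step 1: -5u^2 * (u + 4) = -5u^3 - 20u^2; subtract.
Step 2: -2u * (u + 4) = -2u^2 - 8u; subtract.
Step 3: 1 * (u + 4) = u + 4; subtract.
Quotient: -5u^2 - 2u + 1, Remainder: -7


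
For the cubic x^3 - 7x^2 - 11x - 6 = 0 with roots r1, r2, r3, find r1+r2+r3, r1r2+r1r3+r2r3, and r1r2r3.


Monic cubic x^3+bx^2+cx+d=0: sum=-b, pairwise sum=c, product=-d.
b=-7, c=-11, d=-6
r1+r2+r3 = 7
r1r2+r1r3+r2r3 = -11
r1r2r3 = 6


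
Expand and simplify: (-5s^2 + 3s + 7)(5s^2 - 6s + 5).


Distribute each term of the first polynomial:
  (-5s^2)(5s^2 - 6s + 5) = -25s^4 + 30s^3 - 25s^2
  (3s)(5s^2 - 6s + 5) = 15s^3 - 18s^2 + 15s
  (7)(5s^2 - 6s + 5) = 35s^2 - 42s + 35
Sum: -25s^4 + 45s^3 - 8s^2 - 27s + 35


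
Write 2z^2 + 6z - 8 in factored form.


Roots satisfy r1 + r2 = -b/a = -3 and r1*r2 = c/a = -4.
So r1 = -4, r2 = 1.
2z^2 + 6z - 8 = 2(z - r1)(z - r2) = 2(z + 4)(z - 1)


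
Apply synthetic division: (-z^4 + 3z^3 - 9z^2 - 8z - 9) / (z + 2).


Synthetic division with c = -2. Coefficients: -1, 3, -9, -8, -9
Bring down -1.
  -1 * -2 = 2; 2 + 3 = 5
  5 * -2 = -10; -10 - 9 = -19
  -19 * -2 = 38; 38 - 8 = 30
  30 * -2 = -60; -60 - 9 = -69
Quotient: -z^3 + 5z^2 - 19z + 30, Remainder: -69


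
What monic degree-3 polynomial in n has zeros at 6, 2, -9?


p(n) = (n - 6)(n - 2)(n + 9)
Expand: n^3 + n^2 - 60n + 108


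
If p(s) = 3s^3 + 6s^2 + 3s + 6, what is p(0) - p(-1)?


p(0) = 6
p(-1) = 6
p(0) - p(-1) = 6 - 6 = 0


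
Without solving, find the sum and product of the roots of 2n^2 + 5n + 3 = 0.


For an^2+bn+c=0: sum = -b/a, product = c/a.
a=2, b=5, c=3
Sum = -(5)/2 = -5/2
Product = (3)/2 = 3/2


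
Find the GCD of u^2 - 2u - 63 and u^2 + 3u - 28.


Factor each:
  u^2 - 2u - 63 = (u + 7)(u - 9)
  u^2 + 3u - 28 = (u + 7)(u - 4)
Common monic factor: u + 7


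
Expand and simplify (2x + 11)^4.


Expand (2x + 11)^4 by repeated multiplication:
  (2x + 11)^2 = 4x^2 + 44x + 121
  (2x + 11)^3 = 8x^3 + 132x^2 + 726x + 1331
= 16x^4 + 352x^3 + 2904x^2 + 10648x + 14641


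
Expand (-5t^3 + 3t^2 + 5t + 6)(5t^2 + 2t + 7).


Distribute each term of the first polynomial:
  (-5t^3)(5t^2 + 2t + 7) = -25t^5 - 10t^4 - 35t^3
  (3t^2)(5t^2 + 2t + 7) = 15t^4 + 6t^3 + 21t^2
  (5t)(5t^2 + 2t + 7) = 25t^3 + 10t^2 + 35t
  (6)(5t^2 + 2t + 7) = 30t^2 + 12t + 42
Sum: -25t^5 + 5t^4 - 4t^3 + 61t^2 + 47t + 42


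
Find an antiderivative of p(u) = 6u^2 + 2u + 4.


Reverse power rule on each term:
  ∫ 6u^2 du = 2u^3
  ∫ 2u du = u^2
  ∫ 4 du = 4u
F(u) = 2u^3 + u^2 + 4u + C


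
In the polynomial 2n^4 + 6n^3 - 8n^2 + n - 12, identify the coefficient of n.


Read off the coefficient of n: 1


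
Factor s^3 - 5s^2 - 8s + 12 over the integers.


Try integer roots (divisors of 12). s=1: p(1)=0.
Divide out (s - 1): quotient is s^2 - 4s - 12.
Factor the quadratic: (s - 6)(s + 2)
Result: (s - 1)(s - 6)(s + 2)


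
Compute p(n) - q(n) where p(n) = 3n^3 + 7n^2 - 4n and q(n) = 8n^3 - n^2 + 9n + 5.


Distribute the minus sign:
  (3n^3 + 7n^2 - 4n)
- (8n^3 - n^2 + 9n + 5)
Negate second polynomial: -8n^3 + n^2 - 9n - 5
Add: -5n^3 + 8n^2 - 13n - 5


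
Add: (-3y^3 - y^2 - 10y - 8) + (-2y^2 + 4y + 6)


Align terms by degree and add:
  -3y^3 - y^2 - 10y - 8
  -2y^2 + 4y + 6
= -3y^3 - 3y^2 - 6y - 2


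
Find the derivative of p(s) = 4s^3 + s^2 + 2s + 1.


Apply the power rule term by term:
  d/ds(4s^3) = 12s^2
  d/ds(s^2) = 2s
  d/ds(2s) = 2
  d/ds(1) = 0
p'(s) = 12s^2 + 2s + 2


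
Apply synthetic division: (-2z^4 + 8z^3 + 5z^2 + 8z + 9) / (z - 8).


Synthetic division with c = 8. Coefficients: -2, 8, 5, 8, 9
Bring down -2.
  -2 * 8 = -16; -16 + 8 = -8
  -8 * 8 = -64; -64 + 5 = -59
  -59 * 8 = -472; -472 + 8 = -464
  -464 * 8 = -3712; -3712 + 9 = -3703
Quotient: -2z^3 - 8z^2 - 59z - 464, Remainder: -3703


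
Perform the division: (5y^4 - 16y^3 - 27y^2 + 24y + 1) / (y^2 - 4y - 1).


(5y^4 - 16y^3 - 27y^2 + 24y + 1) / (y^2 - 4y - 1)
Step 1: 5y^2 * (y^2 - 4y - 1) = 5y^4 - 20y^3 - 5y^2; subtract.
Step 2: 4y * (y^2 - 4y - 1) = 4y^3 - 16y^2 - 4y; subtract.
Step 3: -6 * (y^2 - 4y - 1) = -6y^2 + 24y + 6; subtract.
Quotient: 5y^2 + 4y - 6, Remainder: 4y - 5


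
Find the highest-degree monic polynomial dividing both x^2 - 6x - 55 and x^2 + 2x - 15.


Factor each:
  x^2 - 6x - 55 = (x + 5)(x - 11)
  x^2 + 2x - 15 = (x + 5)(x - 3)
Common monic factor: x + 5


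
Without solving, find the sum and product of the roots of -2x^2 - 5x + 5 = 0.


For ax^2+bx+c=0: sum = -b/a, product = c/a.
a=-2, b=-5, c=5
Sum = -(-5)/-2 = -5/2
Product = (5)/-2 = -5/2


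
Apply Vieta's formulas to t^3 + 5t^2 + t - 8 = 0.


Monic cubic t^3+bt^2+ct+d=0: sum=-b, pairwise sum=c, product=-d.
b=5, c=1, d=-8
r1+r2+r3 = -5
r1r2+r1r3+r2r3 = 1
r1r2r3 = 8


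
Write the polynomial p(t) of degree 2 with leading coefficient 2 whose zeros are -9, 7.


p(t) = 2(t + 9)(t - 7)
Expand: 2t^2 + 4t - 126


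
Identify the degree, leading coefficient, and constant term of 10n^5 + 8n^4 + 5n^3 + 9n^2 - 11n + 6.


Highest power of n is 5, with coefficient 10. Constant term is 6.
Degree = 5, leading coefficient = 10, constant term = 6


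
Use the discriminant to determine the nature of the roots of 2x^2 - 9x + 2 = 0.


D = b^2 - 4ac = (-9)^2 - 4(2)(2) = 81 - 16 = 65
Since D > 0: two distinct irrational roots


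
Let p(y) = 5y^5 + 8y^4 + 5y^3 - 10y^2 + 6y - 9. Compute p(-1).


Using direct substitution:
  5 * (-1)^5 = -5
  8 * (-1)^4 = 8
  5 * (-1)^3 = -5
  -10 * (-1)^2 = -10
  6 * (-1)^1 = -6
  constant: -9
Sum = -5 + 8 - 5 - 10 - 6 - 9 = -27


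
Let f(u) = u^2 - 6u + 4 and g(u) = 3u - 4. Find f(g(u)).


Substitute g(u) into f:
f(g(u)) = 1*(3u - 4)^2 + (-6)*(3u - 4) + 4
(3u - 4)^2 = 9u^2 - 24u + 16
Expand and combine: 9u^2 - 42u + 44


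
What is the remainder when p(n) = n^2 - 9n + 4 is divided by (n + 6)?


By the Remainder Theorem, the remainder equals p(-6):
  1*(-6)^2 = 36
  -9*(-6)^1 = 54
  constant: 4
Sum: 36 + 54 + 4 = 94


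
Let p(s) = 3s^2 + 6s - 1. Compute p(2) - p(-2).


p(2) = 23
p(-2) = -1
p(2) - p(-2) = 23 + 1 = 24


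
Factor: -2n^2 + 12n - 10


Roots satisfy r1 + r2 = -b/a = 6 and r1*r2 = c/a = 5.
So r1 = 5, r2 = 1.
-2n^2 + 12n - 10 = -2(n - r1)(n - r2) = -2(n - 5)(n - 1)


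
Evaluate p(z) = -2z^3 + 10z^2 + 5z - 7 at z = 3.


Using direct substitution:
  -2 * (3)^3 = -54
  10 * (3)^2 = 90
  5 * (3)^1 = 15
  constant: -7
Sum = -54 + 90 + 15 - 7 = 44


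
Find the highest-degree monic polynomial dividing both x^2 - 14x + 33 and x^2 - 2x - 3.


Factor each:
  x^2 - 14x + 33 = (x - 3)(x - 11)
  x^2 - 2x - 3 = (x - 3)(x + 1)
Common monic factor: x - 3


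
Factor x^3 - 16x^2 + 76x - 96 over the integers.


Try integer roots (divisors of -96). x=6: p(6)=0.
Divide out (x - 6): quotient is x^2 - 10x + 16.
Factor the quadratic: (x - 2)(x - 8)
Result: (x - 6)(x - 2)(x - 8)


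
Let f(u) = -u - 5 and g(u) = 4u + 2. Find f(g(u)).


Substitute g(u) into f:
f(g(u)) = -1*(4u + 2) + (-5)
Expand and combine: -4u - 7


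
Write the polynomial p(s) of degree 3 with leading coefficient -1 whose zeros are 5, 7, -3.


p(s) = -(s - 5)(s - 7)(s + 3)
Expand: -s^3 + 9s^2 + s - 105


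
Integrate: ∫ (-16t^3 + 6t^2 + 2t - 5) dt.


Reverse power rule on each term:
  ∫ -16t^3 dt = -4t^4
  ∫ 6t^2 dt = 2t^3
  ∫ 2t dt = t^2
  ∫ -5 dt = -5t
F(t) = -4t^4 + 2t^3 + t^2 - 5t + C


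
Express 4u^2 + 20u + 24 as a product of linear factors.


Roots satisfy r1 + r2 = -b/a = -5 and r1*r2 = c/a = 6.
So r1 = -2, r2 = -3.
4u^2 + 20u + 24 = 4(u - r1)(u - r2) = 4(u + 2)(u + 3)


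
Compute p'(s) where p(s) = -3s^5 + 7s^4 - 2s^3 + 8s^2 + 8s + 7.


Apply the power rule term by term:
  d/ds(-3s^5) = -15s^4
  d/ds(7s^4) = 28s^3
  d/ds(-2s^3) = -6s^2
  d/ds(8s^2) = 16s
  d/ds(8s) = 8
  d/ds(7) = 0
p'(s) = -15s^4 + 28s^3 - 6s^2 + 16s + 8


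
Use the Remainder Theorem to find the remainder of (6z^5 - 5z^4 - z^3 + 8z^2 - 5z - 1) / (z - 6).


By the Remainder Theorem, the remainder equals p(6):
  6*(6)^5 = 46656
  -5*(6)^4 = -6480
  -1*(6)^3 = -216
  8*(6)^2 = 288
  -5*(6)^1 = -30
  constant: -1
Sum: 46656 - 6480 - 216 + 288 - 30 - 1 = 40217


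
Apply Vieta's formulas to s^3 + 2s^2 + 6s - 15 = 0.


Monic cubic s^3+bs^2+cs+d=0: sum=-b, pairwise sum=c, product=-d.
b=2, c=6, d=-15
r1+r2+r3 = -2
r1r2+r1r3+r2r3 = 6
r1r2r3 = 15


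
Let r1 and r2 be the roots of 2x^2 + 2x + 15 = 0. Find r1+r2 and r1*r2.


For ax^2+bx+c=0: sum = -b/a, product = c/a.
a=2, b=2, c=15
Sum = -(2)/2 = -1
Product = (15)/2 = 15/2


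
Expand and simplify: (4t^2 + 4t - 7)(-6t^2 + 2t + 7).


Distribute each term of the first polynomial:
  (4t^2)(-6t^2 + 2t + 7) = -24t^4 + 8t^3 + 28t^2
  (4t)(-6t^2 + 2t + 7) = -24t^3 + 8t^2 + 28t
  (-7)(-6t^2 + 2t + 7) = 42t^2 - 14t - 49
Sum: -24t^4 - 16t^3 + 78t^2 + 14t - 49


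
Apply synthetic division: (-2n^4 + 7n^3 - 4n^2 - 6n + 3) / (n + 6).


Synthetic division with c = -6. Coefficients: -2, 7, -4, -6, 3
Bring down -2.
  -2 * -6 = 12; 12 + 7 = 19
  19 * -6 = -114; -114 - 4 = -118
  -118 * -6 = 708; 708 - 6 = 702
  702 * -6 = -4212; -4212 + 3 = -4209
Quotient: -2n^3 + 19n^2 - 118n + 702, Remainder: -4209


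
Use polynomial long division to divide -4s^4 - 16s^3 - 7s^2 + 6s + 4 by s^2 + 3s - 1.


(-4s^4 - 16s^3 - 7s^2 + 6s + 4) / (s^2 + 3s - 1)
Step 1: -4s^2 * (s^2 + 3s - 1) = -4s^4 - 12s^3 + 4s^2; subtract.
Step 2: -4s * (s^2 + 3s - 1) = -4s^3 - 12s^2 + 4s; subtract.
Step 3: 1 * (s^2 + 3s - 1) = s^2 + 3s - 1; subtract.
Quotient: -4s^2 - 4s + 1, Remainder: -s + 5


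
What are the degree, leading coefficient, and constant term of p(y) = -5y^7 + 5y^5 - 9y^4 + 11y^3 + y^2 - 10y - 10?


Highest power of y is 7, with coefficient -5. Constant term is -10.
Degree = 7, leading coefficient = -5, constant term = -10


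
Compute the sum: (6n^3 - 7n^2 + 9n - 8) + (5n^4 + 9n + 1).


Align terms by degree and add:
  6n^3 - 7n^2 + 9n - 8
+ 5n^4 + 9n + 1
= 5n^4 + 6n^3 - 7n^2 + 18n - 7


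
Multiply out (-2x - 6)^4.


Expand (-2x - 6)^4 by repeated multiplication:
  (-2x - 6)^2 = 4x^2 + 24x + 36
  (-2x - 6)^3 = -8x^3 - 72x^2 - 216x - 216
= 16x^4 + 192x^3 + 864x^2 + 1728x + 1296


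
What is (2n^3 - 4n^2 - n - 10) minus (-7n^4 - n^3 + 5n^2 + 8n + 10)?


Distribute the minus sign:
  (2n^3 - 4n^2 - n - 10)
- (-7n^4 - n^3 + 5n^2 + 8n + 10)
Negate second polynomial: 7n^4 + n^3 - 5n^2 - 8n - 10
Add: 7n^4 + 3n^3 - 9n^2 - 9n - 20


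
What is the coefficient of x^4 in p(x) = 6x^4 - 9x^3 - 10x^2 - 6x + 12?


Read off the coefficient of x^4: 6


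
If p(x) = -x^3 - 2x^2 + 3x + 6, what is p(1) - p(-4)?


p(1) = 6
p(-4) = 26
p(1) - p(-4) = 6 - 26 = -20


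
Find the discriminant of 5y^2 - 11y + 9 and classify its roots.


D = b^2 - 4ac = (-11)^2 - 4(5)(9) = 121 - 180 = -59
Since D < 0: two complex conjugate roots (no real roots)


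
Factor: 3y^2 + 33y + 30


Roots satisfy r1 + r2 = -b/a = -11 and r1*r2 = c/a = 10.
So r1 = -10, r2 = -1.
3y^2 + 33y + 30 = 3(y - r1)(y - r2) = 3(y + 10)(y + 1)


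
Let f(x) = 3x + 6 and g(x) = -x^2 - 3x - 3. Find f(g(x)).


Substitute g(x) into f:
f(g(x)) = 3*(-x^2 - 3x - 3) + 6
Expand and combine: -3x^2 - 9x - 3


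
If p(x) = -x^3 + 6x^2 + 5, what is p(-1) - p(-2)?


p(-1) = 12
p(-2) = 37
p(-1) - p(-2) = 12 - 37 = -25


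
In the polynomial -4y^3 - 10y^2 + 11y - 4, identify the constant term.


Read off the constant term: -4


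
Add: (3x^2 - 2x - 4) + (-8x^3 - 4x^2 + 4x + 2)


Align terms by degree and add:
  3x^2 - 2x - 4
  -8x^3 - 4x^2 + 4x + 2
= -8x^3 - x^2 + 2x - 2


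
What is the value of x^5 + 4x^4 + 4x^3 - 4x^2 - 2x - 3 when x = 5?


Using direct substitution:
  1 * (5)^5 = 3125
  4 * (5)^4 = 2500
  4 * (5)^3 = 500
  -4 * (5)^2 = -100
  -2 * (5)^1 = -10
  constant: -3
Sum = 3125 + 2500 + 500 - 100 - 10 - 3 = 6012


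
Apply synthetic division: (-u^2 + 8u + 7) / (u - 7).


Synthetic division with c = 7. Coefficients: -1, 8, 7
Bring down -1.
  -1 * 7 = -7; -7 + 8 = 1
  1 * 7 = 7; 7 + 7 = 14
Quotient: -u + 1, Remainder: 14


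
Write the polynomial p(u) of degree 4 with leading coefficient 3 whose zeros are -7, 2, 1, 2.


p(u) = 3(u + 7)(u - 2)(u - 1)(u - 2)
Expand: 3u^4 + 6u^3 - 81u^2 + 156u - 84


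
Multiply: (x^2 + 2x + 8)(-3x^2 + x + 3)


Distribute each term of the first polynomial:
  (x^2)(-3x^2 + x + 3) = -3x^4 + x^3 + 3x^2
  (2x)(-3x^2 + x + 3) = -6x^3 + 2x^2 + 6x
  (8)(-3x^2 + x + 3) = -24x^2 + 8x + 24
Sum: -3x^4 - 5x^3 - 19x^2 + 14x + 24


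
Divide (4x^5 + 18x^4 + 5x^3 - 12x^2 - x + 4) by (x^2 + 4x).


(4x^5 + 18x^4 + 5x^3 - 12x^2 - x + 4) / (x^2 + 4x)
Step 1: 4x^3 * (x^2 + 4x) = 4x^5 + 16x^4; subtract.
Step 2: 2x^2 * (x^2 + 4x) = 2x^4 + 8x^3; subtract.
Step 3: -3x * (x^2 + 4x) = -3x^3 - 12x^2; subtract.
Step 4: 0 * (x^2 + 4x) = 0; subtract.
Quotient: 4x^3 + 2x^2 - 3x, Remainder: -x + 4


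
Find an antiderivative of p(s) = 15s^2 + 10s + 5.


Reverse power rule on each term:
  ∫ 15s^2 ds = 5s^3
  ∫ 10s ds = 5s^2
  ∫ 5 ds = 5s
F(s) = 5s^3 + 5s^2 + 5s + C


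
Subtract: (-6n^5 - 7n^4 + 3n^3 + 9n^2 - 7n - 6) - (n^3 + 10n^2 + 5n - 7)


Distribute the minus sign:
  (-6n^5 - 7n^4 + 3n^3 + 9n^2 - 7n - 6)
- (n^3 + 10n^2 + 5n - 7)
Negate second polynomial: -n^3 - 10n^2 - 5n + 7
Add: -6n^5 - 7n^4 + 2n^3 - n^2 - 12n + 1


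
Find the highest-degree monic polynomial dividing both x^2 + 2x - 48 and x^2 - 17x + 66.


Factor each:
  x^2 + 2x - 48 = (x - 6)(x + 8)
  x^2 - 17x + 66 = (x - 6)(x - 11)
Common monic factor: x - 6


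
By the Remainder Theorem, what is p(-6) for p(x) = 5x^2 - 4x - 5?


By the Remainder Theorem, the remainder equals p(-6):
  5*(-6)^2 = 180
  -4*(-6)^1 = 24
  constant: -5
Sum: 180 + 24 - 5 = 199


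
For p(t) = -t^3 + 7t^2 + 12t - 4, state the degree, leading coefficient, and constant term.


Highest power of t is 3, with coefficient -1. Constant term is -4.
Degree = 3, leading coefficient = -1, constant term = -4


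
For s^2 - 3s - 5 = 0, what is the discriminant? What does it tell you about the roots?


D = b^2 - 4ac = (-3)^2 - 4(1)(-5) = 9 + 20 = 29
Since D > 0: two distinct irrational roots


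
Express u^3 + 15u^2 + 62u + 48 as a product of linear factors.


Try integer roots (divisors of 48). u=-1: p(-1)=0.
Divide out (u + 1): quotient is u^2 + 14u + 48.
Factor the quadratic: (u + 8)(u + 6)
Result: (u + 1)(u + 8)(u + 6)


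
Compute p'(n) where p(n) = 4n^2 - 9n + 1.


Apply the power rule term by term:
  d/dn(4n^2) = 8n
  d/dn(-9n) = -9
  d/dn(1) = 0
p'(n) = 8n - 9


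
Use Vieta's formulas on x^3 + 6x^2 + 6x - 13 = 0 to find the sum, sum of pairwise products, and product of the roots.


Monic cubic x^3+bx^2+cx+d=0: sum=-b, pairwise sum=c, product=-d.
b=6, c=6, d=-13
r1+r2+r3 = -6
r1r2+r1r3+r2r3 = 6
r1r2r3 = 13


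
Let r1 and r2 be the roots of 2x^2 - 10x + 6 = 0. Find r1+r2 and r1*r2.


For ax^2+bx+c=0: sum = -b/a, product = c/a.
a=2, b=-10, c=6
Sum = -(-10)/2 = 5
Product = (6)/2 = 3


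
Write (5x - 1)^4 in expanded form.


Expand (5x - 1)^4 by repeated multiplication:
  (5x - 1)^2 = 25x^2 - 10x + 1
  (5x - 1)^3 = 125x^3 - 75x^2 + 15x - 1
= 625x^4 - 500x^3 + 150x^2 - 20x + 1


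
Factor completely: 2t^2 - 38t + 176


Roots satisfy r1 + r2 = -b/a = 19 and r1*r2 = c/a = 88.
So r1 = 8, r2 = 11.
2t^2 - 38t + 176 = 2(t - r1)(t - r2) = 2(t - 8)(t - 11)


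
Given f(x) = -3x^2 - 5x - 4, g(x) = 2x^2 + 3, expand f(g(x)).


Substitute g(x) into f:
f(g(x)) = -3*(2x^2 + 3)^2 + (-5)*(2x^2 + 3) + (-4)
(2x^2 + 3)^2 = 4x^4 + 12x^2 + 9
Expand and combine: -12x^4 - 46x^2 - 46


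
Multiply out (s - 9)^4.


Expand (s - 9)^4 by repeated multiplication:
  (s - 9)^2 = s^2 - 18s + 81
  (s - 9)^3 = s^3 - 27s^2 + 243s - 729
= s^4 - 36s^3 + 486s^2 - 2916s + 6561


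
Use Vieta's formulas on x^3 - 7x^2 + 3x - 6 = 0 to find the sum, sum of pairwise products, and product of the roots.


Monic cubic x^3+bx^2+cx+d=0: sum=-b, pairwise sum=c, product=-d.
b=-7, c=3, d=-6
r1+r2+r3 = 7
r1r2+r1r3+r2r3 = 3
r1r2r3 = 6


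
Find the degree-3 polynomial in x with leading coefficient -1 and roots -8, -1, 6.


p(x) = -(x + 8)(x + 1)(x - 6)
Expand: -x^3 - 3x^2 + 46x + 48


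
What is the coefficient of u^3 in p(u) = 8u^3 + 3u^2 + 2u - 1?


Read off the coefficient of u^3: 8


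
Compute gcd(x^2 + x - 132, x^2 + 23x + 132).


Factor each:
  x^2 + x - 132 = (x + 12)(x - 11)
  x^2 + 23x + 132 = (x + 12)(x + 11)
Common monic factor: x + 12


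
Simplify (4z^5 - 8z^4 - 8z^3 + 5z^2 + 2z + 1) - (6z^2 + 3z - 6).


Distribute the minus sign:
  (4z^5 - 8z^4 - 8z^3 + 5z^2 + 2z + 1)
- (6z^2 + 3z - 6)
Negate second polynomial: -6z^2 - 3z + 6
Add: 4z^5 - 8z^4 - 8z^3 - z^2 - z + 7


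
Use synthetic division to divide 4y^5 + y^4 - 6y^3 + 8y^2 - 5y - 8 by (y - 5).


Synthetic division with c = 5. Coefficients: 4, 1, -6, 8, -5, -8
Bring down 4.
  4 * 5 = 20; 20 + 1 = 21
  21 * 5 = 105; 105 - 6 = 99
  99 * 5 = 495; 495 + 8 = 503
  503 * 5 = 2515; 2515 - 5 = 2510
  2510 * 5 = 12550; 12550 - 8 = 12542
Quotient: 4y^4 + 21y^3 + 99y^2 + 503y + 2510, Remainder: 12542


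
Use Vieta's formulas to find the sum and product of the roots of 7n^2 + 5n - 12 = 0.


For an^2+bn+c=0: sum = -b/a, product = c/a.
a=7, b=5, c=-12
Sum = -(5)/7 = -5/7
Product = (-12)/7 = -12/7


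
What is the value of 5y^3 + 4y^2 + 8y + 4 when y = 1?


Using direct substitution:
  5 * (1)^3 = 5
  4 * (1)^2 = 4
  8 * (1)^1 = 8
  constant: 4
Sum = 5 + 4 + 8 + 4 = 21


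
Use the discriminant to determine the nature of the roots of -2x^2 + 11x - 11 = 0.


D = b^2 - 4ac = (11)^2 - 4(-2)(-11) = 121 - 88 = 33
Since D > 0: two distinct irrational roots
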